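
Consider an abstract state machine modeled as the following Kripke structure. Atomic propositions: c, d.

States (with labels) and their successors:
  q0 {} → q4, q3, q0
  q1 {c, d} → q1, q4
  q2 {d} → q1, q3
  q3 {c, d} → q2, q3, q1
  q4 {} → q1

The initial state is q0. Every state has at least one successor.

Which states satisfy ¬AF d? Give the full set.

{q0}

States satisfying d: {q1, q2, q3}.
States satisfying AF d: {q1, q2, q3, q4}.
States satisfying ¬AF d: {q0}.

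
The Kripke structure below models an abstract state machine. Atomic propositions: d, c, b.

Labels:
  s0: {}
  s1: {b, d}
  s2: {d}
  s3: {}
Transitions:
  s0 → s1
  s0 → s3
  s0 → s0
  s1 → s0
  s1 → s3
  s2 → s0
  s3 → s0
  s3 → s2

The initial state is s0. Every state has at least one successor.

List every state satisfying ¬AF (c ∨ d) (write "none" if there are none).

{s0, s3}

States satisfying c ∨ d: {s1, s2}.
States satisfying AF (c ∨ d): {s1, s2}.
States satisfying ¬AF (c ∨ d): {s0, s3}.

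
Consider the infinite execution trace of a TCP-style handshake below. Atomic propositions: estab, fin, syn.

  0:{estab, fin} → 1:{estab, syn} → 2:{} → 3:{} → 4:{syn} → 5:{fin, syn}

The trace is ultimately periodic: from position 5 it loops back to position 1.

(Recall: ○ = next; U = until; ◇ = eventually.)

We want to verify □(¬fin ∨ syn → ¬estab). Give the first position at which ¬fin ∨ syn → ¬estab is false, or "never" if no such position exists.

Check ¬fin ∨ syn → ¬estab at each position in order: 0 ✓.
At position 1 the labels are {estab, syn}, so ¬fin ∨ syn → ¬estab is false there. This is the first violation.

1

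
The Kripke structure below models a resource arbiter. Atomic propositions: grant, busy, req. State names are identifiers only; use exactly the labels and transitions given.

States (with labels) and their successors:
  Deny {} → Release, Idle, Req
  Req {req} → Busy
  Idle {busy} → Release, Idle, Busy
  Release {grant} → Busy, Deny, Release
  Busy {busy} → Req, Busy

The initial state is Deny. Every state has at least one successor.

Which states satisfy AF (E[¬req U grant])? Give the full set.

States satisfying E[¬req U grant]: {Deny, Idle, Release}.
States satisfying AF (E[¬req U grant]): {Deny, Idle, Release}.

{Deny, Idle, Release}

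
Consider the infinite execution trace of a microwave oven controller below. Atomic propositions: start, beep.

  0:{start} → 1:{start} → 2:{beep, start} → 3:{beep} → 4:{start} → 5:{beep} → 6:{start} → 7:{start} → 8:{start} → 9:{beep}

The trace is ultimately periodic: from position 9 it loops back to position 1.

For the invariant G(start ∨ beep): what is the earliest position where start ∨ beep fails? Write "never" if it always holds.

start ∨ beep holds at every position 0..9, and those are all the positions the trace ever visits, so the invariant G(start ∨ beep) is never violated.

never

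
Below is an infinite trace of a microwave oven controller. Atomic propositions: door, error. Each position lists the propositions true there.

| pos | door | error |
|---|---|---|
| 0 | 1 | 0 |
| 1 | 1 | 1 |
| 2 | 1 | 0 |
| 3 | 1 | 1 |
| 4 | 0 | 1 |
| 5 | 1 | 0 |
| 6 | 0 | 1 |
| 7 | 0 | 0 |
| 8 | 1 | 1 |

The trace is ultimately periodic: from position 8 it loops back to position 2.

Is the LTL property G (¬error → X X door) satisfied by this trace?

¬error → X X door must hold at every position from 0 onward. It fails at position 2, so G (¬error → X X door) is false.
Positions where ¬error holds: 0, 2, 5, 7.
Check X X door at each: 0→ok, 2→fails, 5→fails, 7→ok.

No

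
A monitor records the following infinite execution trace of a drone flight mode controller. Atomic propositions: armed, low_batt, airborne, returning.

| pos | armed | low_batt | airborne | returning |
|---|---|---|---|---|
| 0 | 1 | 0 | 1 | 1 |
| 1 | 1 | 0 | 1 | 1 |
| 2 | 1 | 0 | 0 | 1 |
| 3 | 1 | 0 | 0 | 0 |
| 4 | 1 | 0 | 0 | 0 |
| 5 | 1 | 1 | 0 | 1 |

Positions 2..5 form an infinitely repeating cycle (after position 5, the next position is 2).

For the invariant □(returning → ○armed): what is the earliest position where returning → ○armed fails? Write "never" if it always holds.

returning → ○armed holds at every position 0..5, and those are all the positions the trace ever visits, so the invariant □(returning → ○armed) is never violated.

never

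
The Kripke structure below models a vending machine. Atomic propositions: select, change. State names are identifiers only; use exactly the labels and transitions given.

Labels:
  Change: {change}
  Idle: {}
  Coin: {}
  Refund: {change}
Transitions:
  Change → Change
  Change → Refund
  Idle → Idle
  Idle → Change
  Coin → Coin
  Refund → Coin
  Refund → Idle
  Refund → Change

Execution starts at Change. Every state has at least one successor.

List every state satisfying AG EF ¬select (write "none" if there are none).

{Change, Idle, Coin, Refund}

States satisfying EF ¬select: {Change, Idle, Coin, Refund}.
States satisfying AG EF ¬select: {Change, Idle, Coin, Refund}.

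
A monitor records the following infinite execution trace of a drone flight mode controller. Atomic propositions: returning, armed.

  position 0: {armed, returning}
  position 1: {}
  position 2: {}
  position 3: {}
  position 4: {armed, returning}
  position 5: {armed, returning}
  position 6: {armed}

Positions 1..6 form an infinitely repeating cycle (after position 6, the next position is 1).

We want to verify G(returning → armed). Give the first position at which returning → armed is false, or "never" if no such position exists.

returning → armed holds at every position 0..6, and those are all the positions the trace ever visits, so the invariant G(returning → armed) is never violated.

never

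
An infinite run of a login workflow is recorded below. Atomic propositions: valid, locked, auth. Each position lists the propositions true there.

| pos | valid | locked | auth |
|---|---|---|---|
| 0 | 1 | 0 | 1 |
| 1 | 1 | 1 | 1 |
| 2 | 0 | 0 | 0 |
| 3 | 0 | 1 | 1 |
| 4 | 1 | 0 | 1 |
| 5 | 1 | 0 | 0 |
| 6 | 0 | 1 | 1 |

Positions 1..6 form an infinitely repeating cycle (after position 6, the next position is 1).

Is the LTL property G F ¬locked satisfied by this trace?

F ¬locked holds at every position 0..6, and those are all positions ever visited, so G F ¬locked holds.

Yes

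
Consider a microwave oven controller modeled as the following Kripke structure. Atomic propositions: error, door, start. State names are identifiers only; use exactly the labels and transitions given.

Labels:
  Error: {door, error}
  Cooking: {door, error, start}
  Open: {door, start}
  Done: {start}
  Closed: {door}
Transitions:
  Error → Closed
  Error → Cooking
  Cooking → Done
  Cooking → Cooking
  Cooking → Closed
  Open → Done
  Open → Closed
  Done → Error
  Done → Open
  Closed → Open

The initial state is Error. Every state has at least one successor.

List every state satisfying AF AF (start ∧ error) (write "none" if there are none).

States satisfying AF (start ∧ error): {Cooking}.
States satisfying AF AF (start ∧ error): {Cooking}.

{Cooking}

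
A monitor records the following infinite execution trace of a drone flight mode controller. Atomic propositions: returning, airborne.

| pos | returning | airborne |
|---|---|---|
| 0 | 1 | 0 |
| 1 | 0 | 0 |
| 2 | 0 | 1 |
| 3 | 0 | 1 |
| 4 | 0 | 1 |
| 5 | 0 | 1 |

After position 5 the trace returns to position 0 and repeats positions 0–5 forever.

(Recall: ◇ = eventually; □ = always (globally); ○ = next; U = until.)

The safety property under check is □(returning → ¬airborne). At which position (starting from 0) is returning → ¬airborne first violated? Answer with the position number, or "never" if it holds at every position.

never

returning → ¬airborne holds at every position 0..5, and those are all the positions the trace ever visits, so the invariant □(returning → ¬airborne) is never violated.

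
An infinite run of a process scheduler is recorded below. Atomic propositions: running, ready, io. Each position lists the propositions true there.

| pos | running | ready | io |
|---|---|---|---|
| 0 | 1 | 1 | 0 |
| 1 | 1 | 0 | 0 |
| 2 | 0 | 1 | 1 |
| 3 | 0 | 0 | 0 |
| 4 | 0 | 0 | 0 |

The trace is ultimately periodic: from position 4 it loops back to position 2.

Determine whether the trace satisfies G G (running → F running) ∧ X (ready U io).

G (running → F running) holds at every position 0..4, and those are all positions ever visited, so G G (running → F running) holds.
The position after 0 is 1; ready U io is false there.
At position 0: G G (running → F running) is true; X (ready U io) is false; so G G (running → F running) ∧ X (ready U io) is false.

Violated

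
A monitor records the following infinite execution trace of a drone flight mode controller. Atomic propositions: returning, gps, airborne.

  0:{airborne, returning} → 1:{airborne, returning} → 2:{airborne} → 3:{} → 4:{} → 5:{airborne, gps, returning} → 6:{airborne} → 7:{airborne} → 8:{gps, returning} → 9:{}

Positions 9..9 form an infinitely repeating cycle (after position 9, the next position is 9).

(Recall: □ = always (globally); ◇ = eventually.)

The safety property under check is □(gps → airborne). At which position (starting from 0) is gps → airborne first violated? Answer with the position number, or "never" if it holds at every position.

8

Check gps → airborne at each position in order: 0 ✓, 1 ✓, 2 ✓, 3 ✓, 4 ✓, 5 ✓, 6 ✓, 7 ✓.
At position 8 the labels are {gps, returning}, so gps → airborne is false there. This is the first violation.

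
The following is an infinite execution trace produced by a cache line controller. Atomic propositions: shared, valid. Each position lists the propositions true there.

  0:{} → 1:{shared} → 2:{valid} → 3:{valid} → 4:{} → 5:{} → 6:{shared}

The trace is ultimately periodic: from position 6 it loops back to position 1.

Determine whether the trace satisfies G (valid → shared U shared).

Violated

valid → shared U shared must hold at every position from 0 onward. It fails at position 2, so G (valid → shared U shared) is false.
Positions where valid holds: 2, 3.
Check shared U shared at each: 2→fails, 3→fails.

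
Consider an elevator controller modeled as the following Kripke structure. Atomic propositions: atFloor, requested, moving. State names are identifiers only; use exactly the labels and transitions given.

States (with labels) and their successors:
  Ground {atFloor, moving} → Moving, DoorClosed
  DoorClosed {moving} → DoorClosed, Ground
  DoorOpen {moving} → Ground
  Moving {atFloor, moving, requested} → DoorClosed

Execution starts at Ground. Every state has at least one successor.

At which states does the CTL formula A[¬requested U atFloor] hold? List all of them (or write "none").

{Ground, DoorOpen, Moving}

States satisfying ¬requested: {Ground, DoorClosed, DoorOpen}.
States satisfying atFloor: {Ground, Moving}.
States satisfying A[¬requested U atFloor]: {Ground, DoorOpen, Moving}.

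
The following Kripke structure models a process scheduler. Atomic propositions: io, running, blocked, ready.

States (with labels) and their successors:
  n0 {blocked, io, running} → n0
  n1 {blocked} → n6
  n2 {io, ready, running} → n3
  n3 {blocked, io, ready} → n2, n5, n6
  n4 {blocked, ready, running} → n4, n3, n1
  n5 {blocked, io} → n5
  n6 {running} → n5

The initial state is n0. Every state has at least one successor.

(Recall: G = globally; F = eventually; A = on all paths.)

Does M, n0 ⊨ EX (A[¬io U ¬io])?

States satisfying A[¬io U ¬io]: {n1, n4, n6}.
States satisfying EX (A[¬io U ¬io]): {n1, n3, n4}.
No suitable path/successor from n0 witnesses the formula.
n0 ∉ Sat(EX (A[¬io U ¬io])).

Violated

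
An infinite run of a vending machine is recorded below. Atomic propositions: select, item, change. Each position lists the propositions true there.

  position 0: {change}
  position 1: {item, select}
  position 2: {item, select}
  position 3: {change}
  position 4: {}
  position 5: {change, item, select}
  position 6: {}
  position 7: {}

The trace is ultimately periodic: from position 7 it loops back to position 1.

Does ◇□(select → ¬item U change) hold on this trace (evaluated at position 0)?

Does not hold

□(select → ¬item U change) is false at every position 0..7, so it never becomes true and ◇□(select → ¬item U change) fails.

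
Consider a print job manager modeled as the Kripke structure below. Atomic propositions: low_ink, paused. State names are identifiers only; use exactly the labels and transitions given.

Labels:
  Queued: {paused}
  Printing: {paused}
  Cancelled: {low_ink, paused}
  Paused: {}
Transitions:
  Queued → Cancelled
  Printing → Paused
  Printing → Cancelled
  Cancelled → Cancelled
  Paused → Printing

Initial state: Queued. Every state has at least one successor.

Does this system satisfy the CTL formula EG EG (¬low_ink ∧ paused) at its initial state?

States satisfying EG (¬low_ink ∧ paused): ∅.
States satisfying EG EG (¬low_ink ∧ paused): ∅.
No suitable path/successor from Queued witnesses the formula.
Queued ∉ Sat(EG EG (¬low_ink ∧ paused)).

Does not hold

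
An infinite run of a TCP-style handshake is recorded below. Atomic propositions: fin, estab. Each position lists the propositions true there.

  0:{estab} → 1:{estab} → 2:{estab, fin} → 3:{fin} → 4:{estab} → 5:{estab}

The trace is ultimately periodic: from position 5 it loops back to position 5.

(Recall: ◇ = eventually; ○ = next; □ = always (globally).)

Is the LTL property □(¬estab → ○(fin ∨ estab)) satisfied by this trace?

¬estab → ○(fin ∨ estab) holds at every position 0..5, and those are all positions ever visited, so □(¬estab → ○(fin ∨ estab)) holds.
Positions where ¬estab holds: 3.
Check ○(fin ∨ estab) at each: 3→ok.

Holds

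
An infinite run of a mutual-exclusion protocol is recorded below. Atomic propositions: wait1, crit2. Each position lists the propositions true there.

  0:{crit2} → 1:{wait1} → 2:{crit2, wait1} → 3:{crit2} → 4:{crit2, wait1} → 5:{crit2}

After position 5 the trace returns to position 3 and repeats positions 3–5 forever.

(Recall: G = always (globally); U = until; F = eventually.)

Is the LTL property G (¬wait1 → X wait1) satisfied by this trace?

¬wait1 → X wait1 must hold at every position from 0 onward. It fails at position 5, so G (¬wait1 → X wait1) is false.
Positions where ¬wait1 holds: 0, 3, 5.
Check X wait1 at each: 0→ok, 3→ok, 5→fails.

Does not hold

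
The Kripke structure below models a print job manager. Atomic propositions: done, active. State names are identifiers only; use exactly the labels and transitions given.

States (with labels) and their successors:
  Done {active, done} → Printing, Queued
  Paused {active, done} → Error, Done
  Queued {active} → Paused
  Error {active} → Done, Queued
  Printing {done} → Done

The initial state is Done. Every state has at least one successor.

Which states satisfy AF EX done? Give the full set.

{Done, Paused, Queued, Error, Printing}

States satisfying EX done: {Done, Paused, Queued, Error, Printing}.
States satisfying AF EX done: {Done, Paused, Queued, Error, Printing}.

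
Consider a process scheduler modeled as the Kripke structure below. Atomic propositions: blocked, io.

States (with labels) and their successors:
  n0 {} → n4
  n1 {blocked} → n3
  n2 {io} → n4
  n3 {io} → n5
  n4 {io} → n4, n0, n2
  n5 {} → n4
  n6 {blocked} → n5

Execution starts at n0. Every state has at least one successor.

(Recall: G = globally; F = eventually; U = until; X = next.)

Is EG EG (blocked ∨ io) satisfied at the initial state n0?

No

States satisfying EG (blocked ∨ io): {n2, n4}.
States satisfying EG EG (blocked ∨ io): {n2, n4}.
No suitable path/successor from n0 witnesses the formula.
n0 ∉ Sat(EG EG (blocked ∨ io)).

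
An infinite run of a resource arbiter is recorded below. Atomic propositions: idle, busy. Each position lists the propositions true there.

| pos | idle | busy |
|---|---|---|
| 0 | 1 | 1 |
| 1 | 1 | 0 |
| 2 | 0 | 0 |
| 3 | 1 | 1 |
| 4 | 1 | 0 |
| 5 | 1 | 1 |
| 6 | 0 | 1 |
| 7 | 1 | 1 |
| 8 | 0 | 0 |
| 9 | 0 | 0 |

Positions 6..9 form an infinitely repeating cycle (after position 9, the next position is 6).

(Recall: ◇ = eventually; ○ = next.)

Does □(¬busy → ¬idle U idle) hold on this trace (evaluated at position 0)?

¬busy → ¬idle U idle holds at every position 0..9, and those are all positions ever visited, so □(¬busy → ¬idle U idle) holds.
Positions where ¬busy holds: 1, 2, 4, 8, 9.
Check ¬idle U idle at each: 1→ok, 2→ok, 4→ok, 8→ok, 9→ok.

Satisfied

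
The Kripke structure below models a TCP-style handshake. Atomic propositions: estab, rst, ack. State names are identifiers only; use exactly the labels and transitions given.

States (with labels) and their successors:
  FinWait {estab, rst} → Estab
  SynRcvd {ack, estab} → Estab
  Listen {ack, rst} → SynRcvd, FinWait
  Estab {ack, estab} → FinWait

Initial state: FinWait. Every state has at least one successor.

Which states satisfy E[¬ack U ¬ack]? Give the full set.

{FinWait}

States satisfying ¬ack: {FinWait}.
States satisfying E[¬ack U ¬ack]: {FinWait}.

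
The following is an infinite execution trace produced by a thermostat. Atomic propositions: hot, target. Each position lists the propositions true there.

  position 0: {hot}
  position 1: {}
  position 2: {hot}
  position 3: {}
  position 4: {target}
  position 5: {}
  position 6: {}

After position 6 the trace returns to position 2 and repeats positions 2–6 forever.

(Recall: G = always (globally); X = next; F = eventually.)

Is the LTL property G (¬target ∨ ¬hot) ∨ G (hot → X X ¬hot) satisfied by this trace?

¬target ∨ ¬hot holds at every position 0..6, and those are all positions ever visited, so G (¬target ∨ ¬hot) holds.
hot → X X ¬hot must hold at every position from 0 onward. It fails at position 0, so G (hot → X X ¬hot) is false.
Positions where hot holds: 0, 2.
Check X X ¬hot at each: 0→fails, 2→ok.
At position 0: G (¬target ∨ ¬hot) is true; G (hot → X X ¬hot) is false; so G (¬target ∨ ¬hot) ∨ G (hot → X X ¬hot) is true.

Holds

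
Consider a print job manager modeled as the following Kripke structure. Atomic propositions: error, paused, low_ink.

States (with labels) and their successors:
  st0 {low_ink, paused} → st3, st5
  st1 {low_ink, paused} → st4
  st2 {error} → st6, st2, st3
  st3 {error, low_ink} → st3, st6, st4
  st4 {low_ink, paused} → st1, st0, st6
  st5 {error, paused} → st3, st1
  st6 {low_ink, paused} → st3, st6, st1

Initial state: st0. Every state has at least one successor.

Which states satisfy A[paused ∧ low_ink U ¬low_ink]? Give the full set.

States satisfying paused ∧ low_ink: {st0, st1, st4, st6}.
States satisfying ¬low_ink: {st2, st5}.
States satisfying A[paused ∧ low_ink U ¬low_ink]: {st2, st5}.

{st2, st5}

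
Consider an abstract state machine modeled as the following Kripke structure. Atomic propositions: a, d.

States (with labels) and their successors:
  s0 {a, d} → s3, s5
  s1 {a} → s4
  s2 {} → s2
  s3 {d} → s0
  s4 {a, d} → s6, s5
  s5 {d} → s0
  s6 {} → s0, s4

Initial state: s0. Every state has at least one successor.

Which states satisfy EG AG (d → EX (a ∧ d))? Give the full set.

{s2}

States satisfying AG (d → EX (a ∧ d)): {s2}.
States satisfying EG AG (d → EX (a ∧ d)): {s2}.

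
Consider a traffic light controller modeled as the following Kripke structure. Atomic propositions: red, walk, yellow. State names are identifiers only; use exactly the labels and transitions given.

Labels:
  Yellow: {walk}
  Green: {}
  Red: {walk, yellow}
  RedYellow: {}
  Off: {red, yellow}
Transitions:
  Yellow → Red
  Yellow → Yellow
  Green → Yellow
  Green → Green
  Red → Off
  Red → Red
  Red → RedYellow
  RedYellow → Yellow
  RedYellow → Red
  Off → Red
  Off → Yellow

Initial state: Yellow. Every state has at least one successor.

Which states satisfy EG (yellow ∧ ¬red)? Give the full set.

States satisfying yellow ∧ ¬red: {Red}.
States satisfying EG (yellow ∧ ¬red): {Red}.

{Red}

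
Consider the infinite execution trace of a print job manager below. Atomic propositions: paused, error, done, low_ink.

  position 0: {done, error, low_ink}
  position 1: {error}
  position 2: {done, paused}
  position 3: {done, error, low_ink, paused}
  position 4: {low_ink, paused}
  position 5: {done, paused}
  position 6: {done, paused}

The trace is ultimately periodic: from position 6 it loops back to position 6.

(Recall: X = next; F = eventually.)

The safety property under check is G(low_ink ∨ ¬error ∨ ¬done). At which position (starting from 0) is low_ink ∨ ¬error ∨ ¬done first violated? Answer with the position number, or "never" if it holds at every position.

never

low_ink ∨ ¬error ∨ ¬done holds at every position 0..6, and those are all the positions the trace ever visits, so the invariant G(low_ink ∨ ¬error ∨ ¬done) is never violated.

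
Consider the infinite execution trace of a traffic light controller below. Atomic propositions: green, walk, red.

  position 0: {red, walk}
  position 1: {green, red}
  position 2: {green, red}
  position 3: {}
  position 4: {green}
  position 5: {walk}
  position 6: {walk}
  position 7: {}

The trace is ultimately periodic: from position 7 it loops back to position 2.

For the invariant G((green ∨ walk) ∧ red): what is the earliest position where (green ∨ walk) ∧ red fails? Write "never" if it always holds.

Check (green ∨ walk) ∧ red at each position in order: 0 ✓, 1 ✓, 2 ✓.
At position 3 the labels are {}, so (green ∨ walk) ∧ red is false there. This is the first violation.

3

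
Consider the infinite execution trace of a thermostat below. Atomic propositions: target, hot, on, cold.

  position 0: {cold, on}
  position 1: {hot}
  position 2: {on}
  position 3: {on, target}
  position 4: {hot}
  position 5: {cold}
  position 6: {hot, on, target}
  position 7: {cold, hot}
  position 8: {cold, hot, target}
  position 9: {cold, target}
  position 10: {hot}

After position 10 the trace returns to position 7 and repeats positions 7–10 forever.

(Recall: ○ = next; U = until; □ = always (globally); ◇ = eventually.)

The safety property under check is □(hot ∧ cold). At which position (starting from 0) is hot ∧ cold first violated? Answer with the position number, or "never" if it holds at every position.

0

At position 0 the labels are {cold, on}, so hot ∧ cold is false there. This is the first violation.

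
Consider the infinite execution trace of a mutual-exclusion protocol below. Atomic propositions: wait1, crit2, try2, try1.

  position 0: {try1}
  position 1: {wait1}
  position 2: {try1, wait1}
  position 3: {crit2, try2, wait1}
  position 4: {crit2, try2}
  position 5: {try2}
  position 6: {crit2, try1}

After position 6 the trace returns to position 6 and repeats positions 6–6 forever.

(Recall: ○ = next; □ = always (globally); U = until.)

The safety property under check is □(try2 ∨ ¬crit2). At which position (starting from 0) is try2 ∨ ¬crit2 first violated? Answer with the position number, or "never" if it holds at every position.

Check try2 ∨ ¬crit2 at each position in order: 0 ✓, 1 ✓, 2 ✓, 3 ✓, 4 ✓, 5 ✓.
At position 6 the labels are {crit2, try1}, so try2 ∨ ¬crit2 is false there. This is the first violation.

6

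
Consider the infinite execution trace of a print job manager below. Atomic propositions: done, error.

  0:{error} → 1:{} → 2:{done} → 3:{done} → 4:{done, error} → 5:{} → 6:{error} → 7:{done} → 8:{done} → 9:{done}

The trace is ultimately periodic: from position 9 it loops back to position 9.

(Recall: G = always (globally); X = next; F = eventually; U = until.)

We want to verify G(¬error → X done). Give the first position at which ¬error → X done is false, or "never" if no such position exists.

Check ¬error → X done at each position in order: 0 ✓, 1 ✓, 2 ✓, 3 ✓, 4 ✓.
At position 5 the labels are {} and the next position 6 has {error}, so ¬error → X done is false there. This is the first violation.

5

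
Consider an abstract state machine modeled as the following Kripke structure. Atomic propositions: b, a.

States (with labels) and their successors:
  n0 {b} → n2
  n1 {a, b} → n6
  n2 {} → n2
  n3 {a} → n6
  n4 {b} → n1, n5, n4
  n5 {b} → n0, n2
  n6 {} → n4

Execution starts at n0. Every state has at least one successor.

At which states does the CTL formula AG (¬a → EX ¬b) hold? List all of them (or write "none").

{n0, n2, n5}

States satisfying ¬a → EX ¬b: {n0, n1, n2, n3, n5}.
States satisfying AG (¬a → EX ¬b): {n0, n2, n5}.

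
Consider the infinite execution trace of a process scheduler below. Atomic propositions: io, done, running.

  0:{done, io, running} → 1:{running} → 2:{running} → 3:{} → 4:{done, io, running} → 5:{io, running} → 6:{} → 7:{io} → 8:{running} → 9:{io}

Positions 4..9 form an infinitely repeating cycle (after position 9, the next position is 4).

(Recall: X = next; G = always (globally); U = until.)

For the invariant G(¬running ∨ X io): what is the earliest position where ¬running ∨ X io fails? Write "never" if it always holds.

At position 0 the labels are {done, io, running} and the next position 1 has {running}, so ¬running ∨ X io is false there. This is the first violation.

0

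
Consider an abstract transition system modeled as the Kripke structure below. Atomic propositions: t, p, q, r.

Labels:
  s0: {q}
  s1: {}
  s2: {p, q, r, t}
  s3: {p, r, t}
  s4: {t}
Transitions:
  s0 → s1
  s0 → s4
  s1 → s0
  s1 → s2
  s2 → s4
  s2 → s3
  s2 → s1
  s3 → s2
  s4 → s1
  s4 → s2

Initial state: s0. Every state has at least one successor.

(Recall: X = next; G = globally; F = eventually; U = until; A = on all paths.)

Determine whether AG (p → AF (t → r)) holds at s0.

States satisfying p → AF (t → r): {s0, s1, s2, s3, s4}.
States satisfying AG (p → AF (t → r)): {s0, s1, s2, s3, s4}.
Every state reachable from s0 satisfies p → AF (t → r).
s0 ∈ Sat(AG (p → AF (t → r))).

Yes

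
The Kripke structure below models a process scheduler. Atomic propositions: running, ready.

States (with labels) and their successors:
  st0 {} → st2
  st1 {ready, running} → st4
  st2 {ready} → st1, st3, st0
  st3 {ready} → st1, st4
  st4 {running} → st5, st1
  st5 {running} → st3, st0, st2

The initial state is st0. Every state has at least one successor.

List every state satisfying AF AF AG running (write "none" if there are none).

none

States satisfying AF AG running: ∅.
States satisfying AF AF AG running: ∅.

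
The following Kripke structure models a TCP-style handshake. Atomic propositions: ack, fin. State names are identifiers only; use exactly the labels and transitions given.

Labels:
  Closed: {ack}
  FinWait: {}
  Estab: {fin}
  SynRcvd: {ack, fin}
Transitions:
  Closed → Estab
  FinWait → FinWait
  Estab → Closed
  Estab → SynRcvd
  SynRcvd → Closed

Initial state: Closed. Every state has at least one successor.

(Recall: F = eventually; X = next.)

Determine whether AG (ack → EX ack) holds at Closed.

Does not hold

States satisfying ack → EX ack: {FinWait, Estab, SynRcvd}.
States satisfying AG (ack → EX ack): {FinWait}.
Closed is reachable from Closed and violates ack → EX ack, so AG fails at Closed.
Closed ∉ Sat(AG (ack → EX ack)).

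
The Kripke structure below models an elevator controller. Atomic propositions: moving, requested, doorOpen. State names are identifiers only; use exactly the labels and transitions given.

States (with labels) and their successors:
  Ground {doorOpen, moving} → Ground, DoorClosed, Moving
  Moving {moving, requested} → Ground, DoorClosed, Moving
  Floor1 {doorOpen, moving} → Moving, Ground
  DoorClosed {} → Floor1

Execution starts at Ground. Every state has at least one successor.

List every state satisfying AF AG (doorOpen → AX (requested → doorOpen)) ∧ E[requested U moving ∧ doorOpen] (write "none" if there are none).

none

States satisfying AG (doorOpen → AX (requested → doorOpen)): ∅.
States satisfying AF AG (doorOpen → AX (requested → doorOpen)): ∅.
States satisfying requested: {Moving}.
States satisfying moving ∧ doorOpen: {Ground, Floor1}.
States satisfying E[requested U moving ∧ doorOpen]: {Ground, Moving, Floor1}.
States satisfying AF AG (doorOpen → AX (requested → doorOpen)) ∧ E[requested U moving ∧ doorOpen]: ∅.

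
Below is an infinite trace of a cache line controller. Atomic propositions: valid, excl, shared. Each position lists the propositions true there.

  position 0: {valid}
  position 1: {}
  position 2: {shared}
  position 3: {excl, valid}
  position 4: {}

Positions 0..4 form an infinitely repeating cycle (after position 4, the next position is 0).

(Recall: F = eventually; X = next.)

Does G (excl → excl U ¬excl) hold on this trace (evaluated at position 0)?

excl → excl U ¬excl holds at every position 0..4, and those are all positions ever visited, so G (excl → excl U ¬excl) holds.
Positions where excl holds: 3.
Check excl U ¬excl at each: 3→ok.

Yes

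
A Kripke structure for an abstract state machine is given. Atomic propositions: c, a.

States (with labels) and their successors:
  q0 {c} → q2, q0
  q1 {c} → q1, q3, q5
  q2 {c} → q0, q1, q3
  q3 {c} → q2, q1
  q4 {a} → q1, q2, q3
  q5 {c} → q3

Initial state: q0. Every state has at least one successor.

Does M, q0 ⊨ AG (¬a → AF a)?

States satisfying ¬a → AF a: {q4}.
States satisfying AG (¬a → AF a): ∅.
q0 is reachable from q0 and violates ¬a → AF a, so AG fails at q0.
q0 ∉ Sat(AG (¬a → AF a)).

Does not hold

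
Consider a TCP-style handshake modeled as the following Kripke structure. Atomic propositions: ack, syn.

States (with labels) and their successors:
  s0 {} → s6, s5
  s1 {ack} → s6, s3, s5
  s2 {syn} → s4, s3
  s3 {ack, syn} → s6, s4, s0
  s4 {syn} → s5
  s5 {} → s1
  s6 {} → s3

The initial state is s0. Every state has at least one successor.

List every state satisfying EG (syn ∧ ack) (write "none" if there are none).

none

States satisfying syn ∧ ack: {s3}.
States satisfying EG (syn ∧ ack): ∅.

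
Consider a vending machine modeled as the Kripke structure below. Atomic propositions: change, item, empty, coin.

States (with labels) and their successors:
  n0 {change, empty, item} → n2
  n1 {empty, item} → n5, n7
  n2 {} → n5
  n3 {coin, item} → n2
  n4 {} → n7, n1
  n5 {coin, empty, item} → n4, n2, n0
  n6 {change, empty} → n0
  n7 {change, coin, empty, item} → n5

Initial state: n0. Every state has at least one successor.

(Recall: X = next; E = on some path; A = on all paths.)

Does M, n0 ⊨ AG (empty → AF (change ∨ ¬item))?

States satisfying empty → AF (change ∨ ¬item): {n0, n1, n2, n3, n4, n5, n6, n7}.
States satisfying AG (empty → AF (change ∨ ¬item)): {n0, n1, n2, n3, n4, n5, n6, n7}.
Every state reachable from n0 satisfies empty → AF (change ∨ ¬item).
n0 ∈ Sat(AG (empty → AF (change ∨ ¬item))).

Yes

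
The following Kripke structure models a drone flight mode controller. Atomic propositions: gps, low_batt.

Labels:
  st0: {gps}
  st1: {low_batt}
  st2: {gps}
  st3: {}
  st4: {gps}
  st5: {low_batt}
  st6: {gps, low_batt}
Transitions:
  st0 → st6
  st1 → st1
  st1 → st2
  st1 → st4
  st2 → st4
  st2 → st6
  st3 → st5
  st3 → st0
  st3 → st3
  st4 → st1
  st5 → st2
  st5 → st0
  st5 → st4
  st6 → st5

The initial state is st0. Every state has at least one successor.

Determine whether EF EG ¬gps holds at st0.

Yes

States satisfying EG ¬gps: {st1, st3}.
States satisfying EF EG ¬gps: {st0, st1, st2, st3, st4, st5, st6}.
Some path from st0 reaches a state where EG ¬gps holds.
st0 ∈ Sat(EF EG ¬gps).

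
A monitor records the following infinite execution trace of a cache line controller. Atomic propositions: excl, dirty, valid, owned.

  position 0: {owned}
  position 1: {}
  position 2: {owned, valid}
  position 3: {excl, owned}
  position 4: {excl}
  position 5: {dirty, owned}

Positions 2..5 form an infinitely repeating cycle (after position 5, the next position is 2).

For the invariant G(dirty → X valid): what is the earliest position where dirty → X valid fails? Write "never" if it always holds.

dirty → X valid holds at every position 0..5, and those are all the positions the trace ever visits, so the invariant G(dirty → X valid) is never violated.

never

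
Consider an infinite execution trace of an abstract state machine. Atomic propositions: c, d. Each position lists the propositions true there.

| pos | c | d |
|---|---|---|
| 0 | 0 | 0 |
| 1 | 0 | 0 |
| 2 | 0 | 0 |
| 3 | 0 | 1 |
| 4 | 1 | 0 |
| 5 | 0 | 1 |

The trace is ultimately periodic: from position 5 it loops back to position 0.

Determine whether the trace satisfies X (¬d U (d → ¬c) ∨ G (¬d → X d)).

The position after 0 is 1; ¬d U (d → ¬c) ∨ G (¬d → X d) is true there.

Holds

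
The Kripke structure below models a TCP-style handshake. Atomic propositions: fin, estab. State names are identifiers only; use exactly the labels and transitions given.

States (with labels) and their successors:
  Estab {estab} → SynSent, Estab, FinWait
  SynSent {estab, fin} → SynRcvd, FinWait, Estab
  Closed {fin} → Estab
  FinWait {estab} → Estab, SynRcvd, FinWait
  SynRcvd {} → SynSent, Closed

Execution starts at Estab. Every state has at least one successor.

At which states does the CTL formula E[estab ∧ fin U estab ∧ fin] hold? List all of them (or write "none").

{SynSent}

States satisfying estab ∧ fin: {SynSent}.
States satisfying E[estab ∧ fin U estab ∧ fin]: {SynSent}.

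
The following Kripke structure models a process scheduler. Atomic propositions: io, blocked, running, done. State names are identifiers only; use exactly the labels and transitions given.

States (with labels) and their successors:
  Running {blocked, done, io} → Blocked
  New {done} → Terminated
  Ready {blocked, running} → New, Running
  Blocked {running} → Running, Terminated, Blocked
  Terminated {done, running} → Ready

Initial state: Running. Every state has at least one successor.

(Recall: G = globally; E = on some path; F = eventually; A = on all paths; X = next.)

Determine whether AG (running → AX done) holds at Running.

No

States satisfying running → AX done: {Running, New, Ready}.
States satisfying AG (running → AX done): ∅.
Blocked is reachable from Running and violates running → AX done, so AG fails at Running.
Running ∉ Sat(AG (running → AX done)).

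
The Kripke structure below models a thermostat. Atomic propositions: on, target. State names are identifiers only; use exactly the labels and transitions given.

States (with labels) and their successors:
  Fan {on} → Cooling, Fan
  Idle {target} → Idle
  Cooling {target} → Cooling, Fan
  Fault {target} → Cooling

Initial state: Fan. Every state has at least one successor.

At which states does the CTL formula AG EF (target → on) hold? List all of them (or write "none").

States satisfying EF (target → on): {Fan, Cooling, Fault}.
States satisfying AG EF (target → on): {Fan, Cooling, Fault}.

{Fan, Cooling, Fault}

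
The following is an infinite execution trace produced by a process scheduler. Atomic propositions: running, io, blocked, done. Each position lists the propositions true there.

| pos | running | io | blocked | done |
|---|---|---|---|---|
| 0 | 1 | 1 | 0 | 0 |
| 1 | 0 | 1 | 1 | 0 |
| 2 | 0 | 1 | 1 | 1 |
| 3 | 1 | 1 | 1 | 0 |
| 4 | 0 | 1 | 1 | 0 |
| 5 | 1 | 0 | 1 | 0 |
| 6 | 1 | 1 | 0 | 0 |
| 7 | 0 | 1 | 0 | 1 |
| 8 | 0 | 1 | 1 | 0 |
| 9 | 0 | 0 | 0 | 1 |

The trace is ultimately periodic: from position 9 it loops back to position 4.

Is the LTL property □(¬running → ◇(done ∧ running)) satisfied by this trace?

¬running → ◇(done ∧ running) must hold at every position from 0 onward. It fails at position 1, so □(¬running → ◇(done ∧ running)) is false.
Positions where ¬running holds: 1, 2, 4, 7, 8, 9.
Check ◇(done ∧ running) at each: 1→fails, 2→fails, 4→fails, 7→fails, 8→fails, 9→fails.

No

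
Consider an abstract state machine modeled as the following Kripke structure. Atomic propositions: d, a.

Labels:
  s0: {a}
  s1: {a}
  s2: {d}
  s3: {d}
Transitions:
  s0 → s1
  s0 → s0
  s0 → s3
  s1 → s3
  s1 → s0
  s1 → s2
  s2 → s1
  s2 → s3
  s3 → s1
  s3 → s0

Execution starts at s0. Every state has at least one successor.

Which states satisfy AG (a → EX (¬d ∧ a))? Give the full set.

{s0, s1, s2, s3}

States satisfying a → EX (¬d ∧ a): {s0, s1, s2, s3}.
States satisfying AG (a → EX (¬d ∧ a)): {s0, s1, s2, s3}.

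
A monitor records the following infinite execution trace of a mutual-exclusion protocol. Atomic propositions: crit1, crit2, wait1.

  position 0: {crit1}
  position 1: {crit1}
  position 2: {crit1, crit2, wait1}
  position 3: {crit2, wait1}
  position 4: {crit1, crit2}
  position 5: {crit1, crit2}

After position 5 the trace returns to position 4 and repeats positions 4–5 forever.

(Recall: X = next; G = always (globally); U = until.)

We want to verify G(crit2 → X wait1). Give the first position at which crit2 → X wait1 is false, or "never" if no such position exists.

3

Check crit2 → X wait1 at each position in order: 0 ✓, 1 ✓, 2 ✓.
At position 3 the labels are {crit2, wait1} and the next position 4 has {crit1, crit2}, so crit2 → X wait1 is false there. This is the first violation.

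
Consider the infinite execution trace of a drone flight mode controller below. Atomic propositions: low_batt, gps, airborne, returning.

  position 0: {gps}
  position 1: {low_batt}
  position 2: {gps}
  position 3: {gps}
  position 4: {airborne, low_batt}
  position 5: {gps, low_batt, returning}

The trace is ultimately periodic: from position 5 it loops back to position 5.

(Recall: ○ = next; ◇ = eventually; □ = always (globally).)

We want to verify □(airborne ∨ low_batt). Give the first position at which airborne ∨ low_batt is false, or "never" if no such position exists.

0

At position 0 the labels are {gps}, so airborne ∨ low_batt is false there. This is the first violation.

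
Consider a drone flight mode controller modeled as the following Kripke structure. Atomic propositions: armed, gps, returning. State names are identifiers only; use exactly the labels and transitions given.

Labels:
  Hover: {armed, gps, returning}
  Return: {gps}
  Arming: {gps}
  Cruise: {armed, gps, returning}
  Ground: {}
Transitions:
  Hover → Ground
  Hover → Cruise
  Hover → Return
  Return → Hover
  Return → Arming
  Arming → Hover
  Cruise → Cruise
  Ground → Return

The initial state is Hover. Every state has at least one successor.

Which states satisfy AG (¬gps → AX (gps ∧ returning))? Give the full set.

States satisfying ¬gps → AX (gps ∧ returning): {Hover, Return, Arming, Cruise}.
States satisfying AG (¬gps → AX (gps ∧ returning)): {Cruise}.

{Cruise}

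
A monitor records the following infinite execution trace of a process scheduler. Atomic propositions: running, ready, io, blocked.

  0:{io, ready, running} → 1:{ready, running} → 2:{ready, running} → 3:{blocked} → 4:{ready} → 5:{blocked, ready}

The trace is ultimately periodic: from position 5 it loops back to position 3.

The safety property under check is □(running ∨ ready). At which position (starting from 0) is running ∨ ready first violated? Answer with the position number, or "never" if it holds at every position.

3

Check running ∨ ready at each position in order: 0 ✓, 1 ✓, 2 ✓.
At position 3 the labels are {blocked}, so running ∨ ready is false there. This is the first violation.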